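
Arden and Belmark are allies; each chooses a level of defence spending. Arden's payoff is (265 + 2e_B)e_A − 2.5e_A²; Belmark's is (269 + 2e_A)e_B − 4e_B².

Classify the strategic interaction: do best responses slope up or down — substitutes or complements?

Expanding Arden's payoff: 265e_A + 2e_Be_A − 2.5e_A².
∂π/∂e_A = 265 + 2e_B − 5e_A = 0, so e_A = 53 + 0.4e_B.
The best-response slope de_A/de_B = 0.4 > 0: the reaction function is upward-sloping, so the choices are strategic complements.

strategic complements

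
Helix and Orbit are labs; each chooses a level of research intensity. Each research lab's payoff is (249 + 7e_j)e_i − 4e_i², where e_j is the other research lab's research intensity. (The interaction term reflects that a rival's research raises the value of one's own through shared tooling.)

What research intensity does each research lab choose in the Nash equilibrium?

249

Helix's payoff is (249 + 7e_O)e_H − 4e_H².
∂π/∂e_H = 249 + 7e_O − 8e_H = 0, so e_H = 31.125 + 0.875e_O.
The game is symmetric, so in equilibrium e_O = e_H: the reaction function gives 0.125e_H = 31.125, hence e_H = 249.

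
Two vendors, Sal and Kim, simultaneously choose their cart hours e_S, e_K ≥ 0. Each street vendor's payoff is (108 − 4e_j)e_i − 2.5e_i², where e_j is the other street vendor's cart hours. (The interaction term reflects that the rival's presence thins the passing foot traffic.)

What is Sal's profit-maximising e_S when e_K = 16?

Sal's payoff is (108 − 4e_K)e_S − 2.5e_S².
∂π/∂e_S = 108 − 4e_K − 5e_S = 0, so e_S = 21.6 − 0.8e_K.
At e_K = 16: e_S = 21.6 − 0.8·16 = 8.8.

8.8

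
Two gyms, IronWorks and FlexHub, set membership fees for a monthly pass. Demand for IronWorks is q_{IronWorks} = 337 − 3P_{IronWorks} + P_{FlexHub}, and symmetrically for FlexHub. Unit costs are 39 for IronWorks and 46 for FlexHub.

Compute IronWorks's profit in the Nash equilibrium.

IronWorks's profit: π = (P_{IronWorks} − 39)(337 − 3P_{IronWorks} + P_{FlexHub}).
∂π/∂P_{IronWorks} = 454 − 6P_{IronWorks} + P_{FlexHub} = 0 ⇒ P_{IronWorks} = 227/3 + (1/6)P_{FlexHub}.
Similarly P_{FlexHub} = 475/6 + (1/6)P_{IronWorks}.
Substituting the second reaction function into the first: P_{IronWorks} = 227/3 + (1/6)(475/6 + (1/6)P_{IronWorks}), which gives (35/36)P_{IronWorks} = 3199/36 ⇒ P_{IronWorks} = 91.4.
Then P_{FlexHub} = 475/6 + (1/6)·91.4 = 94.4.
q_{IronWorks} = 337 − 3·91.4 + 94.4 = 157.2.
Profit = (91.4 − 39)·157.2 = 8237.28.

8237.28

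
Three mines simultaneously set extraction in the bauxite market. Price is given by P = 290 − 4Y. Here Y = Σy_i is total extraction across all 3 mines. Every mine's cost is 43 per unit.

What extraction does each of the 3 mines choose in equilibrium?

15.4375

A representative mine's profit is π_i = y_i(290 − 4Y) − 43y_i, with Y = y_i + Σ_{j≠i} y_j.
First-order condition: 247 − 8y_i − 4Σ_{j≠i} y_j = 0.
In a symmetric equilibrium every mine chooses the same y, so Σ_{j≠i} y_j = 2y. The condition becomes 247 − 16y = 0, giving y = 247/16 = 15.4375.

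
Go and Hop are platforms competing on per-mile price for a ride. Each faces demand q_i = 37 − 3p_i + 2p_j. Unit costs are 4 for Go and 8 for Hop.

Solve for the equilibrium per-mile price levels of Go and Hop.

Go's profit: π = (p_{Go} − 4)(37 − 3p_{Go} + 2p_{Hop}).
∂π/∂p_{Go} = 49 − 6p_{Go} + 2p_{Hop} = 0 ⇒ p_{Go} = 49/6 + (1/3)p_{Hop}.
Similarly p_{Hop} = 61/6 + (1/3)p_{Go}.
Solving the two reaction functions simultaneously: (1 − (1/3)(1/3))p_{Go} = 49/6 + (1/3)·(61/6), so (8/9)p_{Go} = 104/9 and p_{Go} = 13.
Then p_{Hop} = 61/6 + (1/3)·13 = 14.5.

13, 14.5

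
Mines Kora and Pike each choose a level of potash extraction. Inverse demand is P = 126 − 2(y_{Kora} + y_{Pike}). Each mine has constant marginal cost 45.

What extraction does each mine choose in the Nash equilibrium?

13.5

Mine Kora's profit: π = y_{Kora}(126 − 2(y_{Kora} + y_{Pike})) − 45y_{Kora}.
∂π/∂y_{Kora} = 81 − 4y_{Kora} − 2y_{Pike} = 0, so y_{Kora} = 20.25 − 0.5y_{Pike}.
By symmetry y_{Pike} = y_{Kora}; substituting into the reaction function, 1.5y_{Kora} = 20.25 and y_{Kora} = 13.5.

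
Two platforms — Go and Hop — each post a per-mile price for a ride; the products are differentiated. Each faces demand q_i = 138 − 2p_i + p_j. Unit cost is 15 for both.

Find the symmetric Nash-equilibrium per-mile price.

Go's profit: π = (p_{Go} − 15)(138 − 2p_{Go} + p_{Hop}).
∂π/∂p_{Go} = 168 − 4p_{Go} + p_{Hop} = 0 ⇒ p_{Go} = 42 + 0.25p_{Hop}.
The game is symmetric, so in equilibrium p_{Hop} = p_{Go}: the reaction function gives 0.75p_{Go} = 42, hence p_{Go} = 56.

56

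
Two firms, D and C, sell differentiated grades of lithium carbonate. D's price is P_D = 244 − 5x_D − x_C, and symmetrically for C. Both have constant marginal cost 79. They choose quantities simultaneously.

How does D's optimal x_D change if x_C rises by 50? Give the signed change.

Firm D's profit: π = x_D(244 − 5x_D − x_C) − 79x_D.
∂π/∂x_D = 165 − 10x_D − x_C = 0 ⇒ x_D = 16.5 − 0.1x_C.
The reaction-function slope is −0.1, so a 50-unit rise in x_C moves x_D by −0.1 × 50 = −5. D's best response falls — the actions are strategic substitutes.

-5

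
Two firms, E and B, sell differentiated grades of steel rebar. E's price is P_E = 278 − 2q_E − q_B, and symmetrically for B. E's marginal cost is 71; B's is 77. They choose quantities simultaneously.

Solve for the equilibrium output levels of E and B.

41.8, 39.8

Firm E's profit: π = q_E(278 − 2q_E − q_B) − 71q_E.
∂π/∂q_E = 207 − 4q_E − q_B = 0 ⇒ q_E = 51.75 − 0.25q_B.
Similarly q_B = 50.25 − 0.25q_E.
Substituting the second reaction function into the first: q_E = 51.75 − 0.25(50.25 − 0.25q_E), which gives 0.9375q_E = 39.1875 ⇒ q_E = 41.8.
Then q_B = 50.25 − 0.25·41.8 = 39.8.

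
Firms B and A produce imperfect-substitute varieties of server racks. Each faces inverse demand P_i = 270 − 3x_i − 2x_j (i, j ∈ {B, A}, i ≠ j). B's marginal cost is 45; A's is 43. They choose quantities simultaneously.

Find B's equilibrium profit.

Firm B's profit: π = x_B(270 − 3x_B − 2x_A) − 45x_B.
∂π/∂x_B = 225 − 6x_B − 2x_A = 0 ⇒ x_B = 37.5 − (1/3)x_A.
Similarly x_A = 227/6 − (1/3)x_B.
Plugging x_A into B's best response: x_B = 37.5 − (1/3)(227/6 − (1/3)x_B) ⇒ (8/9)x_B = 224/9, so x_B = 28.
Then x_A = 227/6 − (1/3)·28 = 28.5.
P_B = 270 − 3·28 − 2·28.5 = 129.
Profit = (129 − 45)·28 = 2352.

2352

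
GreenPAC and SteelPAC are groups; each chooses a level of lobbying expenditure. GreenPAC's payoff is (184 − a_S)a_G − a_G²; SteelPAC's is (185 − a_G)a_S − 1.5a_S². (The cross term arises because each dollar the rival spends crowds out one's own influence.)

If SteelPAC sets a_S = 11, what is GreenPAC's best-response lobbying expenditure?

Expanding GreenPAC's payoff: 184a_G − a_Sa_G − a_G².
∂π/∂a_G = 184 − a_S − 2a_G = 0, so a_G = 92 − 0.5a_S.
At a_S = 11: a_G = 92 − 0.5·11 = 86.5.

86.5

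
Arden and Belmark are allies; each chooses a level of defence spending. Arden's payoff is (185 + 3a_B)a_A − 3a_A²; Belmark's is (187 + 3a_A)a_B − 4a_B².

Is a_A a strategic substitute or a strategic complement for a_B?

Expanding Arden's payoff: 185a_A + 3a_Ba_A − 3a_A².
∂π/∂a_A = 185 + 3a_B − 6a_A = 0, so a_A = 185/6 + 0.5a_B.
The best-response slope da_A/da_B = 0.5 > 0: the reaction function is upward-sloping, so the choices are strategic complements.

strategic complements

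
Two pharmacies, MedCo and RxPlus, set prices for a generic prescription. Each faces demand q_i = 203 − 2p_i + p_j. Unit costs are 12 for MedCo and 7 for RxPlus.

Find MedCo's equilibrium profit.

7938

MedCo's profit: π = (p_{MedCo} − 12)(203 − 2p_{MedCo} + p_{RxPlus}).
∂π/∂p_{MedCo} = 227 − 4p_{MedCo} + p_{RxPlus} = 0 ⇒ p_{MedCo} = 56.75 + 0.25p_{RxPlus}.
Similarly p_{RxPlus} = 54.25 + 0.25p_{MedCo}.
Solving the two reaction functions simultaneously: (1 − (0.25)(0.25))p_{MedCo} = 56.75 + 0.25·54.25, so 0.9375p_{MedCo} = 70.3125 and p_{MedCo} = 75.
Then p_{RxPlus} = 54.25 + 0.25·75 = 73.
q_{MedCo} = 203 − 2·75 + 73 = 126.
Profit = (75 − 12)·126 = 7938.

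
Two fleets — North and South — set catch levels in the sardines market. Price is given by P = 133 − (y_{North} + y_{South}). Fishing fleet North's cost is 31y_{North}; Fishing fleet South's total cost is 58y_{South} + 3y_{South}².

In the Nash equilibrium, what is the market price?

80.4

Fishing fleet North's profit: π = y_{North}(133 − (y_{North} + y_{South})) − 31y_{North}.
∂π/∂y_{North} = 102 − 2y_{North} − y_{South} = 0, so y_{North} = 51 − 0.5y_{South}.
For South: ∂π/∂y_{South} = 75 − 8y_{South} − y_{North} = 0 ⇒ y_{South} = 9.375 − 0.125y_{North}.
Solving the two reaction functions simultaneously: (1 − (−0.5)(−0.125))y_{North} = 51 − 0.5·9.375, so 0.9375y_{North} = 46.3125 and y_{North} = 49.4.
Then y_{South} = 9.375 − 0.125·49.4 = 3.2.
Equilibrium price: P = 133 − 52.6 = 80.4.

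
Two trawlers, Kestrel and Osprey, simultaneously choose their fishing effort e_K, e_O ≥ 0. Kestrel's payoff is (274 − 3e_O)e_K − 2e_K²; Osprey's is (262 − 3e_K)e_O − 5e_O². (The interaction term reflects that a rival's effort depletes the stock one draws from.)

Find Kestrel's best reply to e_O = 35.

42.25

Expanding Kestrel's payoff: 274e_K − 3e_Oe_K − 2e_K².
∂π/∂e_K = 274 − 3e_O − 4e_K = 0, so e_K = 68.5 − 0.75e_O.
At e_O = 35: e_K = 68.5 − 0.75·35 = 42.25.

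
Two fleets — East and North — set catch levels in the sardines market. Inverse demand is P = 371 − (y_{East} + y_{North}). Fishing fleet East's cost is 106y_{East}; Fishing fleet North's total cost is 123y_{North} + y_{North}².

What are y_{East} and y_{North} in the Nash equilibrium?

Fishing fleet East's profit: π = y_{East}(371 − (y_{East} + y_{North})) − 106y_{East}.
∂π/∂y_{East} = 265 − 2y_{East} − y_{North} = 0, so y_{East} = 132.5 − 0.5y_{North}.
For North: ∂π/∂y_{North} = 248 − 4y_{North} − y_{East} = 0 ⇒ y_{North} = 62 − 0.25y_{East}.
Plugging y_{North} into East's best response: y_{East} = 132.5 − 0.5(62 − 0.25y_{East}) ⇒ 0.875y_{East} = 101.5, so y_{East} = 116.
Then y_{North} = 62 − 0.25·116 = 33.

116, 33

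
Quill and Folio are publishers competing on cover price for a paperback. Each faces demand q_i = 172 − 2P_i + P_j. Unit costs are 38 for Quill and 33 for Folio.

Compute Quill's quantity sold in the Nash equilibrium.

Quill's profit: π = (P_{Quill} − 38)(172 − 2P_{Quill} + P_{Folio}).
∂π/∂P_{Quill} = 248 − 4P_{Quill} + P_{Folio} = 0 ⇒ P_{Quill} = 62 + 0.25P_{Folio}.
Similarly P_{Folio} = 59.5 + 0.25P_{Quill}.
Solving the two reaction functions simultaneously: (1 − (0.25)(0.25))P_{Quill} = 62 + 0.25·59.5, so 0.9375P_{Quill} = 76.875 and P_{Quill} = 82.
Then P_{Folio} = 59.5 + 0.25·82 = 80.
q_{Quill} = 172 − 2·82 + 80 = 88.

88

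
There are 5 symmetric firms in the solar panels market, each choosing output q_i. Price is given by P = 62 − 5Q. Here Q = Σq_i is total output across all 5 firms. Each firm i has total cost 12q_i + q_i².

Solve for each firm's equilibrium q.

1.5625

A representative firm's profit is π_i = q_i(62 − 5Q) − 12q_i − q_i², with Q = q_i + Σ_{j≠i} q_j.
First-order condition: 50 − 12q_i − 5Σ_{j≠i} q_j = 0.
With identical firms, set every q_j = q: then 50 − 12q − 20q = 0, i.e. q = 50/32 = 1.5625.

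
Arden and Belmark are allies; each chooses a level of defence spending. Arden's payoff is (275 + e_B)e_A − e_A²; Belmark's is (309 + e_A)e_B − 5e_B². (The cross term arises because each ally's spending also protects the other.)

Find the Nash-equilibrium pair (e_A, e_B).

Expanding Arden's payoff: 275e_A + e_Be_A − e_A².
∂π/∂e_A = 275 + e_B − 2e_A = 0, so e_A = 137.5 + 0.5e_B.
Likewise for Belmark: e_B = 30.9 + 0.1e_A.
Plugging e_B into Arden's best response: e_A = 137.5 + 0.5(30.9 + 0.1e_A) ⇒ 0.95e_A = 152.95, so e_A = 161.
Then e_B = 30.9 + 0.1·161 = 47.

161, 47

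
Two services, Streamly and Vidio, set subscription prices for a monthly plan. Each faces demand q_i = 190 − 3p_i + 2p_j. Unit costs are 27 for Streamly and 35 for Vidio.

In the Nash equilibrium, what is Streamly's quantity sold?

126.75

Streamly's profit: π = (p_{Streamly} − 27)(190 − 3p_{Streamly} + 2p_{Vidio}).
∂π/∂p_{Streamly} = 271 − 6p_{Streamly} + 2p_{Vidio} = 0 ⇒ p_{Streamly} = 271/6 + (1/3)p_{Vidio}.
Similarly p_{Vidio} = 295/6 + (1/3)p_{Streamly}.
Solving the two reaction functions simultaneously: (1 − (1/3)(1/3))p_{Streamly} = 271/6 + (1/3)·(295/6), so (8/9)p_{Streamly} = 554/9 and p_{Streamly} = 69.25.
Then p_{Vidio} = 295/6 + (1/3)·69.25 = 72.25.
q_{Streamly} = 190 − 3·69.25 + 2·72.25 = 126.75.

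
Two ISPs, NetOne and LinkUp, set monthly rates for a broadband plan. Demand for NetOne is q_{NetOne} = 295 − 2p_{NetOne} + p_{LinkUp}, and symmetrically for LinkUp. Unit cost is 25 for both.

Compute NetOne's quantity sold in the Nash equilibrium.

NetOne's profit: π = (p_{NetOne} − 25)(295 − 2p_{NetOne} + p_{LinkUp}).
∂π/∂p_{NetOne} = 345 − 4p_{NetOne} + p_{LinkUp} = 0 ⇒ p_{NetOne} = 86.25 + 0.25p_{LinkUp}.
Setting p_{NetOne} = p_{LinkUp} in the reaction function: p_{NetOne} = 86.25 + 0.25p_{NetOne}, so p_{NetOne} = 86.25 / 0.75 = 115.
q_{NetOne} = 295 − 2·115 + 115 = 180.

180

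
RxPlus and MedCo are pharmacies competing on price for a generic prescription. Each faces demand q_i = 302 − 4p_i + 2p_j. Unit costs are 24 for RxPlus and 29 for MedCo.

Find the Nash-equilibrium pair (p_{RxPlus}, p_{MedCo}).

RxPlus's profit: π = (p_{RxPlus} − 24)(302 − 4p_{RxPlus} + 2p_{MedCo}).
∂π/∂p_{RxPlus} = 398 − 8p_{RxPlus} + 2p_{MedCo} = 0 ⇒ p_{RxPlus} = 49.75 + 0.25p_{MedCo}.
Similarly p_{MedCo} = 52.25 + 0.25p_{RxPlus}.
Plugging p_{MedCo} into RxPlus's best response: p_{RxPlus} = 49.75 + 0.25(52.25 + 0.25p_{RxPlus}) ⇒ 0.9375p_{RxPlus} = 62.8125, so p_{RxPlus} = 67.
Then p_{MedCo} = 52.25 + 0.25·67 = 69.

67, 69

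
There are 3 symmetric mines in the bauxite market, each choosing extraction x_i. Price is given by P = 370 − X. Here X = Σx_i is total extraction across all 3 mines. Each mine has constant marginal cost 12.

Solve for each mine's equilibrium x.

89.5

A representative mine's profit is π_i = x_i(370 − X) − 12x_i, with X = x_i + Σ_{j≠i} x_j.
First-order condition: 358 − 2x_i − Σ_{j≠i} x_j = 0.
In a symmetric equilibrium every mine chooses the same x, so Σ_{j≠i} x_j = 2x. The condition becomes 358 − 4x = 0, giving x = 358/4 = 89.5.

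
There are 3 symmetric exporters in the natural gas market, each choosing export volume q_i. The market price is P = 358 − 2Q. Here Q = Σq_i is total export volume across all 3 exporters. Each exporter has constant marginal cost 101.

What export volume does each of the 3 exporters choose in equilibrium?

A representative exporter's profit is π_i = q_i(358 − 2Q) − 101q_i, with Q = q_i + Σ_{j≠i} q_j.
First-order condition: 257 − 4q_i − 2Σ_{j≠i} q_j = 0.
In a symmetric equilibrium every exporter chooses the same q, so Σ_{j≠i} q_j = 2q. The condition becomes 257 − 8q = 0, giving q = 257/8 = 32.125.

32.125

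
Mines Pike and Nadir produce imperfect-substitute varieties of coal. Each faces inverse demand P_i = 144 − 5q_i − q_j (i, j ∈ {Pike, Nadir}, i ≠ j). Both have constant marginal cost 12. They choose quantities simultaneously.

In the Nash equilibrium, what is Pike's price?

72

Mine Pike's profit: π = q_{Pike}(144 − 5q_{Pike} − q_{Nadir}) − 12q_{Pike}.
∂π/∂q_{Pike} = 132 − 10q_{Pike} − q_{Nadir} = 0 ⇒ q_{Pike} = 13.2 − 0.1q_{Nadir}.
Setting q_{Pike} = q_{Nadir} in the reaction function: q_{Pike} = 13.2 − 0.1q_{Pike}, so q_{Pike} = 13.2 / 1.1 = 12.
P_{Pike} = 144 − 5·12 − 12 = 72.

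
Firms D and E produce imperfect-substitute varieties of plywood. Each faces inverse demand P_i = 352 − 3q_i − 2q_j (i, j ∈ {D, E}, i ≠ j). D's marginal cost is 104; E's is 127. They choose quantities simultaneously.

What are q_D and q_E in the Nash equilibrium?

32.4375, 26.6875

Firm D's profit: π = q_D(352 − 3q_D − 2q_E) − 104q_D.
∂π/∂q_D = 248 − 6q_D − 2q_E = 0 ⇒ q_D = 124/3 − (1/3)q_E.
Similarly q_E = 37.5 − (1/3)q_D.
Plugging q_E into D's best response: q_D = 124/3 − (1/3)(37.5 − (1/3)q_D) ⇒ (8/9)q_D = 173/6, so q_D = 32.4375.
Then q_E = 37.5 − (1/3)·32.4375 = 26.6875.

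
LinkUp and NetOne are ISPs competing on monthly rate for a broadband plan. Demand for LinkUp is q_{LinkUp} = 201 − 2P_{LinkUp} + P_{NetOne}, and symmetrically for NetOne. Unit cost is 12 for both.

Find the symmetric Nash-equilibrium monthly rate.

75

LinkUp's profit: π = (P_{LinkUp} − 12)(201 − 2P_{LinkUp} + P_{NetOne}).
∂π/∂P_{LinkUp} = 225 − 4P_{LinkUp} + P_{NetOne} = 0 ⇒ P_{LinkUp} = 56.25 + 0.25P_{NetOne}.
By symmetry P_{NetOne} = P_{LinkUp}; substituting into the reaction function, 0.75P_{LinkUp} = 56.25 and P_{LinkUp} = 75.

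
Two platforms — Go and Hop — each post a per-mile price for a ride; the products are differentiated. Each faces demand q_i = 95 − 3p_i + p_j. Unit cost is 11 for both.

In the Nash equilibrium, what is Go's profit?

639.48

Go's profit: π = (p_{Go} − 11)(95 − 3p_{Go} + p_{Hop}).
∂π/∂p_{Go} = 128 − 6p_{Go} + p_{Hop} = 0 ⇒ p_{Go} = 64/3 + (1/6)p_{Hop}.
By symmetry p_{Hop} = p_{Go}; substituting into the reaction function, (5/6)p_{Go} = 64/3 and p_{Go} = 25.6.
q_{Go} = 95 − 3·25.6 + 25.6 = 43.8.
Profit = (25.6 − 11)·43.8 = 639.48.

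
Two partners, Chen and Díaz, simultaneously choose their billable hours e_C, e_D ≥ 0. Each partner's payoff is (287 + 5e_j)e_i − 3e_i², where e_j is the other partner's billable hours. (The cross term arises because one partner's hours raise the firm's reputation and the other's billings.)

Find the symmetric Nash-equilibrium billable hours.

Chen's payoff is (287 + 5e_D)e_C − 3e_C².
∂π/∂e_C = 287 + 5e_D − 6e_C = 0, so e_C = 287/6 + (5/6)e_D.
The game is symmetric, so in equilibrium e_D = e_C: the reaction function gives (1/6)e_C = 287/6, hence e_C = 287.

287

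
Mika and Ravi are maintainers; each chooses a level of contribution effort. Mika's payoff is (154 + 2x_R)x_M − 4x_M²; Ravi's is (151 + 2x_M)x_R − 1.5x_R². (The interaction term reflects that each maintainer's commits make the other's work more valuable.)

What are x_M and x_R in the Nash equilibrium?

Expanding Mika's payoff: 154x_M + 2x_Rx_M − 4x_M².
∂π/∂x_M = 154 + 2x_R − 8x_M = 0, so x_M = 19.25 + 0.25x_R.
Likewise for Ravi: x_R = 151/3 + (2/3)x_M.
Substituting the second reaction function into the first: x_M = 19.25 + 0.25(151/3 + (2/3)x_M), which gives (5/6)x_M = 191/6 ⇒ x_M = 38.2.
Then x_R = 151/3 + (2/3)·38.2 = 75.8.

38.2, 75.8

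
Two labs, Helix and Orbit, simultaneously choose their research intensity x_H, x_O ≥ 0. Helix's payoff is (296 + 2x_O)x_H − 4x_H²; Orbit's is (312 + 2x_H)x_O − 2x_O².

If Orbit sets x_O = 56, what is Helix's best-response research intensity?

Expanding Helix's payoff: 296x_H + 2x_Ox_H − 4x_H².
∂π/∂x_H = 296 + 2x_O − 8x_H = 0, so x_H = 37 + 0.25x_O.
At x_O = 56: x_H = 37 + 0.25·56 = 51.

51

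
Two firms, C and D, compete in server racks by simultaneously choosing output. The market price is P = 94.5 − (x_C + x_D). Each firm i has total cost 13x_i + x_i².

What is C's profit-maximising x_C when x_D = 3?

19.625

Firm C's profit: π = x_C(94.5 − (x_C + x_D)) − 13x_C − x_C².
∂π/∂x_C = 81.5 − 4x_C − x_D = 0, so x_C = 20.375 − 0.25x_D.
At x_D = 3: x_C = 20.375 − 0.25·3 = 19.625.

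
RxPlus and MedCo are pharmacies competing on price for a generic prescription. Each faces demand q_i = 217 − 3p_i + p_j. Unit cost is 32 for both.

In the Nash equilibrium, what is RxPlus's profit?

RxPlus's profit: π = (p_{RxPlus} − 32)(217 − 3p_{RxPlus} + p_{MedCo}).
∂π/∂p_{RxPlus} = 313 − 6p_{RxPlus} + p_{MedCo} = 0 ⇒ p_{RxPlus} = 313/6 + (1/6)p_{MedCo}.
The game is symmetric, so in equilibrium p_{MedCo} = p_{RxPlus}: the reaction function gives (5/6)p_{RxPlus} = 313/6, hence p_{RxPlus} = 62.6.
q_{RxPlus} = 217 − 3·62.6 + 62.6 = 91.8.
Profit = (62.6 − 32)·91.8 = 2809.08.

2809.08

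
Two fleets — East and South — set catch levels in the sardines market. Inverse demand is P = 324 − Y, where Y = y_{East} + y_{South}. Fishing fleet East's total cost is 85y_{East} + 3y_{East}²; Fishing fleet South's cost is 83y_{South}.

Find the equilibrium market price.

Fishing fleet East's profit: π = y_{East}(324 − (y_{East} + y_{South})) − 85y_{East} − 3y_{East}².
∂π/∂y_{East} = 239 − 8y_{East} − y_{South} = 0, so y_{East} = 29.875 − 0.125y_{South}.
For South: ∂π/∂y_{South} = 241 − 2y_{South} − y_{East} = 0 ⇒ y_{South} = 120.5 − 0.5y_{East}.
Plugging y_{South} into East's best response: y_{East} = 29.875 − 0.125(120.5 − 0.5y_{East}) ⇒ 0.9375y_{East} = 14.8125, so y_{East} = 15.8.
Then y_{South} = 120.5 − 0.5·15.8 = 112.6.
Equilibrium price: P = 324 − 128.4 = 195.6.

195.6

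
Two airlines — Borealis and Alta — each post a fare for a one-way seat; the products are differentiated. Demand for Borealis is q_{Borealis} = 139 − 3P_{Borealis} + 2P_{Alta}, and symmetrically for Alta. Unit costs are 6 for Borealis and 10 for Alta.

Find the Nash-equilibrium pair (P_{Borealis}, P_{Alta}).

Borealis's profit: π = (P_{Borealis} − 6)(139 − 3P_{Borealis} + 2P_{Alta}).
∂π/∂P_{Borealis} = 157 − 6P_{Borealis} + 2P_{Alta} = 0 ⇒ P_{Borealis} = 157/6 + (1/3)P_{Alta}.
Similarly P_{Alta} = 169/6 + (1/3)P_{Borealis}.
Solving the two reaction functions simultaneously: (1 − (1/3)(1/3))P_{Borealis} = 157/6 + (1/3)·(169/6), so (8/9)P_{Borealis} = 320/9 and P_{Borealis} = 40.
Then P_{Alta} = 169/6 + (1/3)·40 = 41.5.

40, 41.5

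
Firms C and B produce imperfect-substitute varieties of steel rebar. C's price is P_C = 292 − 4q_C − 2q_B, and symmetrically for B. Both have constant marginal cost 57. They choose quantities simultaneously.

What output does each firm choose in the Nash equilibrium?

Firm C's profit: π = q_C(292 − 4q_C − 2q_B) − 57q_C.
∂π/∂q_C = 235 − 8q_C − 2q_B = 0 ⇒ q_C = 29.375 − 0.25q_B.
The game is symmetric, so in equilibrium q_B = q_C: the reaction function gives 1.25q_C = 29.375, hence q_C = 23.5.

23.5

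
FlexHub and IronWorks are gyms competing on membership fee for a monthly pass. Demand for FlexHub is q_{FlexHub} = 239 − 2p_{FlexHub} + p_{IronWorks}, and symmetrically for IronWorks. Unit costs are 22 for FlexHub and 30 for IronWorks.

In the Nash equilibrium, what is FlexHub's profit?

10775.12

FlexHub's profit: π = (p_{FlexHub} − 22)(239 − 2p_{FlexHub} + p_{IronWorks}).
∂π/∂p_{FlexHub} = 283 − 4p_{FlexHub} + p_{IronWorks} = 0 ⇒ p_{FlexHub} = 70.75 + 0.25p_{IronWorks}.
Similarly p_{IronWorks} = 74.75 + 0.25p_{FlexHub}.
Substituting the second reaction function into the first: p_{FlexHub} = 70.75 + 0.25(74.75 + 0.25p_{FlexHub}), which gives 0.9375p_{FlexHub} = 89.4375 ⇒ p_{FlexHub} = 95.4.
Then p_{IronWorks} = 74.75 + 0.25·95.4 = 98.6.
q_{FlexHub} = 239 − 2·95.4 + 98.6 = 146.8.
Profit = (95.4 − 22)·146.8 = 10775.12.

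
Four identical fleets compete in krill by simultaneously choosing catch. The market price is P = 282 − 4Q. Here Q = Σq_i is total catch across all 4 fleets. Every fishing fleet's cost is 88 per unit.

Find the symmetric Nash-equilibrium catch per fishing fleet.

9.7

A representative fishing fleet's profit is π_i = q_i(282 − 4Q) − 88q_i, with Q = q_i + Σ_{j≠i} q_j.
First-order condition: 194 − 8q_i − 4Σ_{j≠i} q_j = 0.
Imposing symmetry (q_j = q for all j) turns Σ_{j≠i} q_j into 3q, so 194 = 20q and q = 9.7.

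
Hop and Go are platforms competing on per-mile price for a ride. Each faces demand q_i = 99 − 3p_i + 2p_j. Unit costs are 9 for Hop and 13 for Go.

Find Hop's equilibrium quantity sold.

Hop's profit: π = (p_{Hop} − 9)(99 − 3p_{Hop} + 2p_{Go}).
∂π/∂p_{Hop} = 126 − 6p_{Hop} + 2p_{Go} = 0 ⇒ p_{Hop} = 21 + (1/3)p_{Go}.
Similarly p_{Go} = 23 + (1/3)p_{Hop}.
Substituting the second reaction function into the first: p_{Hop} = 21 + (1/3)(23 + (1/3)p_{Hop}), which gives (8/9)p_{Hop} = 86/3 ⇒ p_{Hop} = 32.25.
Then p_{Go} = 23 + (1/3)·32.25 = 33.75.
q_{Hop} = 99 − 3·32.25 + 2·33.75 = 69.75.

69.75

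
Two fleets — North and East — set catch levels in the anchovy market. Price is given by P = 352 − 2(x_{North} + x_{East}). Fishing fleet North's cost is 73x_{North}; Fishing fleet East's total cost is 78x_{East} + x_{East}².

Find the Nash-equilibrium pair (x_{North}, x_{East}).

56.3, 26.9

Fishing fleet North's profit: π = x_{North}(352 − 2(x_{North} + x_{East})) − 73x_{North}.
∂π/∂x_{North} = 279 − 4x_{North} − 2x_{East} = 0, so x_{North} = 69.75 − 0.5x_{East}.
For East: ∂π/∂x_{East} = 274 − 6x_{East} − 2x_{North} = 0 ⇒ x_{East} = 137/3 − (1/3)x_{North}.
Substituting the second reaction function into the first: x_{North} = 69.75 − 0.5(137/3 − (1/3)x_{North}), which gives (5/6)x_{North} = 563/12 ⇒ x_{North} = 56.3.
Then x_{East} = 137/3 − (1/3)·56.3 = 26.9.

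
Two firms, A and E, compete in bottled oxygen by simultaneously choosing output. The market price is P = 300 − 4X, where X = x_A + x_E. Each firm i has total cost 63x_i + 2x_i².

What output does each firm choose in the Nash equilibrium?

Firm A's profit: π = x_A(300 − 4(x_A + x_E)) − 63x_A − 2x_A².
∂π/∂x_A = 237 − 12x_A − 4x_E = 0, so x_A = 19.75 − (1/3)x_E.
The game is symmetric, so in equilibrium x_E = x_A: the reaction function gives (4/3)x_A = 19.75, hence x_A = 14.8125.

14.8125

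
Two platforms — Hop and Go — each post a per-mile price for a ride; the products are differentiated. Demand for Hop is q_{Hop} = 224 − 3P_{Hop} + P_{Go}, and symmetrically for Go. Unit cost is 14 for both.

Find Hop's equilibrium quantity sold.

Hop's profit: π = (P_{Hop} − 14)(224 − 3P_{Hop} + P_{Go}).
∂π/∂P_{Hop} = 266 − 6P_{Hop} + P_{Go} = 0 ⇒ P_{Hop} = 133/3 + (1/6)P_{Go}.
The game is symmetric, so in equilibrium P_{Go} = P_{Hop}: the reaction function gives (5/6)P_{Hop} = 133/3, hence P_{Hop} = 53.2.
q_{Hop} = 224 − 3·53.2 + 53.2 = 117.6.

117.6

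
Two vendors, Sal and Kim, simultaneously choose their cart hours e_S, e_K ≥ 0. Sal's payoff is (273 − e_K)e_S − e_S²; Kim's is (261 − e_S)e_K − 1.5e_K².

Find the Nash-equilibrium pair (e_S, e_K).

Expanding Sal's payoff: 273e_S − e_Ke_S − e_S².
∂π/∂e_S = 273 − e_K − 2e_S = 0, so e_S = 136.5 − 0.5e_K.
Likewise for Kim: e_K = 87 − (1/3)e_S.
Plugging e_K into Sal's best response: e_S = 136.5 − 0.5(87 − (1/3)e_S) ⇒ (5/6)e_S = 93, so e_S = 111.6.
Then e_K = 87 − (1/3)·111.6 = 49.8.

111.6, 49.8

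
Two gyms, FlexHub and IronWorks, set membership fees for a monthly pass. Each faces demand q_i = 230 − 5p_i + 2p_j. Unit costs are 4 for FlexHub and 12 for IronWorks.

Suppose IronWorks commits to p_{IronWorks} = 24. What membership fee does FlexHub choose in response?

29.8

FlexHub's profit: π = (p_{FlexHub} − 4)(230 − 5p_{FlexHub} + 2p_{IronWorks}).
∂π/∂p_{FlexHub} = 250 − 10p_{FlexHub} + 2p_{IronWorks} = 0 ⇒ p_{FlexHub} = 25 + 0.2p_{IronWorks}.
At p_{IronWorks} = 24: p_{FlexHub} = 25 + 0.2·24 = 29.8.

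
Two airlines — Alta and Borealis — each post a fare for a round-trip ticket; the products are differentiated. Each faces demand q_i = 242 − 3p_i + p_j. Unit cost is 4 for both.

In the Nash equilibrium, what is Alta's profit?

Alta's profit: π = (p_{Alta} − 4)(242 − 3p_{Alta} + p_{Borealis}).
∂π/∂p_{Alta} = 254 − 6p_{Alta} + p_{Borealis} = 0 ⇒ p_{Alta} = 127/3 + (1/6)p_{Borealis}.
By symmetry p_{Borealis} = p_{Alta}; substituting into the reaction function, (5/6)p_{Alta} = 127/3 and p_{Alta} = 50.8.
q_{Alta} = 242 − 3·50.8 + 50.8 = 140.4.
Profit = (50.8 − 4)·140.4 = 6570.72.

6570.72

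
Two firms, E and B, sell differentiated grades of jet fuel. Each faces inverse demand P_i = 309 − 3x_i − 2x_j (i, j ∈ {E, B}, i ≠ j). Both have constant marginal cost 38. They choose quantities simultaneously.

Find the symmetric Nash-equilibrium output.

Firm E's profit: π = x_E(309 − 3x_E − 2x_B) − 38x_E.
∂π/∂x_E = 271 − 6x_E − 2x_B = 0 ⇒ x_E = 271/6 − (1/3)x_B.
The game is symmetric, so in equilibrium x_B = x_E: the reaction function gives (4/3)x_E = 271/6, hence x_E = 33.875.

33.875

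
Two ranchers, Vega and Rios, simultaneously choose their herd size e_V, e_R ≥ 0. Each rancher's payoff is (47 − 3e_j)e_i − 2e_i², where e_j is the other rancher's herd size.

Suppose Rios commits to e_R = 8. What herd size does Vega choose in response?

5.75

Vega's payoff is (47 − 3e_R)e_V − 2e_V².
∂π/∂e_V = 47 − 3e_R − 4e_V = 0, so e_V = 11.75 − 0.75e_R.
At e_R = 8: e_V = 11.75 − 0.75·8 = 5.75.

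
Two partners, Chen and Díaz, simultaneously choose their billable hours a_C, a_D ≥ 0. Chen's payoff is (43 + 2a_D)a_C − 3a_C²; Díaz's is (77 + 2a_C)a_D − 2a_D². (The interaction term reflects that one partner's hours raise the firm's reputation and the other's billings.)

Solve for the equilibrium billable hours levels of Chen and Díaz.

16.3, 27.4

Expanding Chen's payoff: 43a_C + 2a_Da_C − 3a_C².
∂π/∂a_C = 43 + 2a_D − 6a_C = 0, so a_C = 43/6 + (1/3)a_D.
Likewise for Díaz: a_D = 19.25 + 0.5a_C.
Solving the two reaction functions simultaneously: (1 − (1/3)(0.5))a_C = 43/6 + (1/3)·19.25, so (5/6)a_C = 163/12 and a_C = 16.3.
Then a_D = 19.25 + 0.5·16.3 = 27.4.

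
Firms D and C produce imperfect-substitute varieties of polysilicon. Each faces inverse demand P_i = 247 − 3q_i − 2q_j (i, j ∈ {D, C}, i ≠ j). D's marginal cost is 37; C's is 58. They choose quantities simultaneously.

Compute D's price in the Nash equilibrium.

119.6875

Firm D's profit: π = q_D(247 − 3q_D − 2q_C) − 37q_D.
∂π/∂q_D = 210 − 6q_D − 2q_C = 0 ⇒ q_D = 35 − (1/3)q_C.
Similarly q_C = 31.5 − (1/3)q_D.
Substituting the second reaction function into the first: q_D = 35 − (1/3)(31.5 − (1/3)q_D), which gives (8/9)q_D = 24.5 ⇒ q_D = 27.5625.
Then q_C = 31.5 − (1/3)·27.5625 = 22.3125.
P_D = 247 − 3·27.5625 − 2·22.3125 = 119.6875.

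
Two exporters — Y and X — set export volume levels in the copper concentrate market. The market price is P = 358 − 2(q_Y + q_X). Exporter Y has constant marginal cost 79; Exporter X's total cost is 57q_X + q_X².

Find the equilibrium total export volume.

85.9

Exporter Y's profit: π = q_Y(358 − 2(q_Y + q_X)) − 79q_Y.
∂π/∂q_Y = 279 − 4q_Y − 2q_X = 0, so q_Y = 69.75 − 0.5q_X.
For X: ∂π/∂q_X = 301 − 6q_X − 2q_Y = 0 ⇒ q_X = 301/6 − (1/3)q_Y.
Solving the two reaction functions simultaneously: (1 − (−0.5)(−1/3))q_Y = 69.75 − 0.5·(301/6), so (5/6)q_Y = 134/3 and q_Y = 53.6.
Then q_X = 301/6 − (1/3)·53.6 = 32.3.
Total export volume: 53.6 + 32.3 = 85.9.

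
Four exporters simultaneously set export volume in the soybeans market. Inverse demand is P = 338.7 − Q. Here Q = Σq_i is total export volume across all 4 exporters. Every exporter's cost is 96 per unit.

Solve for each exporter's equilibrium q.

48.54

A representative exporter's profit is π_i = q_i(338.7 − Q) − 96q_i, with Q = q_i + Σ_{j≠i} q_j.
First-order condition: 242.7 − 2q_i − Σ_{j≠i} q_j = 0.
With identical exporters, set every q_j = q: then 242.7 − 2q − 3q = 0, i.e. q = 242.7/5 = 48.54.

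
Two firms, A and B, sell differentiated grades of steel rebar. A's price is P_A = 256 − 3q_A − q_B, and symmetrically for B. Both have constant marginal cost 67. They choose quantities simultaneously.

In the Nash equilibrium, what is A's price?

Firm A's profit: π = q_A(256 − 3q_A − q_B) − 67q_A.
∂π/∂q_A = 189 − 6q_A − q_B = 0 ⇒ q_A = 31.5 − (1/6)q_B.
The game is symmetric, so in equilibrium q_B = q_A: the reaction function gives (7/6)q_A = 31.5, hence q_A = 27.
P_A = 256 − 3·27 − 27 = 148.

148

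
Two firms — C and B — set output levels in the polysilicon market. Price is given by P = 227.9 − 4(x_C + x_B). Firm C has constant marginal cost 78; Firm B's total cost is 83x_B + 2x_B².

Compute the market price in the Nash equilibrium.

138.96

Firm C's profit: π = x_C(227.9 − 4(x_C + x_B)) − 78x_C.
∂π/∂x_C = 149.9 − 8x_C − 4x_B = 0, so x_C = 18.7375 − 0.5x_B.
For B: ∂π/∂x_B = 144.9 − 12x_B − 4x_C = 0 ⇒ x_B = 12.075 − (1/3)x_C.
Solving the two reaction functions simultaneously: (1 − (−0.5)(−1/3))x_C = 18.7375 − 0.5·12.075, so (5/6)x_C = 12.7 and x_C = 15.24.
Then x_B = 12.075 − (1/3)·15.24 = 6.995.
Equilibrium price: P = 227.9 − 4·22.235 = 138.96.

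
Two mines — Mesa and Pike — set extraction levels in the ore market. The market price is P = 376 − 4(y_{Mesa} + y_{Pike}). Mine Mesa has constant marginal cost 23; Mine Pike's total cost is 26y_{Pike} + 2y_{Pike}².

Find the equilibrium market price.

Mine Mesa's profit: π = y_{Mesa}(376 − 4(y_{Mesa} + y_{Pike})) − 23y_{Mesa}.
∂π/∂y_{Mesa} = 353 − 8y_{Mesa} − 4y_{Pike} = 0, so y_{Mesa} = 44.125 − 0.5y_{Pike}.
For Pike: ∂π/∂y_{Pike} = 350 − 12y_{Pike} − 4y_{Mesa} = 0 ⇒ y_{Pike} = 175/6 − (1/3)y_{Mesa}.
Substituting the second reaction function into the first: y_{Mesa} = 44.125 − 0.5(175/6 − (1/3)y_{Mesa}), which gives (5/6)y_{Mesa} = 709/24 ⇒ y_{Mesa} = 35.45.
Then y_{Pike} = 175/6 − (1/3)·35.45 = 17.35.
Equilibrium price: P = 376 − 4·52.8 = 164.8.

164.8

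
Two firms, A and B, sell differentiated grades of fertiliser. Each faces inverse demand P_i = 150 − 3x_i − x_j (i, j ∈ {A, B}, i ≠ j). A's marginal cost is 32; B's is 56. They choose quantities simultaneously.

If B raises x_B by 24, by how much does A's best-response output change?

-4

Firm A's profit: π = x_A(150 − 3x_A − x_B) − 32x_A.
∂π/∂x_A = 118 − 6x_A − x_B = 0 ⇒ x_A = 59/3 − (1/6)x_B.
The reaction-function slope is −1/6, so a 24-unit rise in x_B moves x_A by −1/6 × 24 = −4. A's best response falls — the actions are strategic substitutes.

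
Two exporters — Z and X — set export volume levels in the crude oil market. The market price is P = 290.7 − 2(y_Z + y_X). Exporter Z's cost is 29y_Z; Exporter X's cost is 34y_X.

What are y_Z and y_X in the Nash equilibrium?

44.45, 41.95

Exporter Z's profit: π = y_Z(290.7 − 2(y_Z + y_X)) − 29y_Z.
∂π/∂y_Z = 261.7 − 4y_Z − 2y_X = 0, so y_Z = 65.425 − 0.5y_X.
By the same steps for X: y_X = 64.175 − 0.5y_Z.
Substituting the second reaction function into the first: y_Z = 65.425 − 0.5(64.175 − 0.5y_Z), which gives 0.75y_Z = 33.3375 ⇒ y_Z = 44.45.
Then y_X = 64.175 − 0.5·44.45 = 41.95.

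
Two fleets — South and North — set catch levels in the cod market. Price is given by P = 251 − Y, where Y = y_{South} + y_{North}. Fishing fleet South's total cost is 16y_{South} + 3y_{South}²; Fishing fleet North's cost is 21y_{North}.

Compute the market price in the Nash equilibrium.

Fishing fleet South's profit: π = y_{South}(251 − (y_{South} + y_{North})) − 16y_{South} − 3y_{South}².
∂π/∂y_{South} = 235 − 8y_{South} − y_{North} = 0, so y_{South} = 29.375 − 0.125y_{North}.
For North: ∂π/∂y_{North} = 230 − 2y_{North} − y_{South} = 0 ⇒ y_{North} = 115 − 0.5y_{South}.
Solving the two reaction functions simultaneously: (1 − (−0.125)(−0.5))y_{South} = 29.375 − 0.125·115, so 0.9375y_{South} = 15 and y_{South} = 16.
Then y_{North} = 115 − 0.5·16 = 107.
Equilibrium price: P = 251 − 123 = 128.

128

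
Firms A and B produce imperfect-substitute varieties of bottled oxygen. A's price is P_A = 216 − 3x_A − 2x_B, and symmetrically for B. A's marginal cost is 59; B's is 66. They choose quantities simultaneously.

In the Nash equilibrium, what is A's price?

Firm A's profit: π = x_A(216 − 3x_A − 2x_B) − 59x_A.
∂π/∂x_A = 157 − 6x_A − 2x_B = 0 ⇒ x_A = 157/6 − (1/3)x_B.
Similarly x_B = 25 − (1/3)x_A.
Plugging x_B into A's best response: x_A = 157/6 − (1/3)(25 − (1/3)x_A) ⇒ (8/9)x_A = 107/6, so x_A = 20.0625.
Then x_B = 25 − (1/3)·20.0625 = 18.3125.
P_A = 216 − 3·20.0625 − 2·18.3125 = 119.1875.

119.1875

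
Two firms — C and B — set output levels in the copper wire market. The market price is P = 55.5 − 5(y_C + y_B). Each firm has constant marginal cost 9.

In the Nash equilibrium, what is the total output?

6.2

Firm C's profit: π = y_C(55.5 − 5(y_C + y_B)) − 9y_C.
∂π/∂y_C = 46.5 − 10y_C − 5y_B = 0, so y_C = 4.65 − 0.5y_B.
Setting y_C = y_B in the reaction function: y_C = 4.65 − 0.5y_C, so y_C = 4.65 / 1.5 = 3.1.
Total output: 3.1 + 3.1 = 6.2.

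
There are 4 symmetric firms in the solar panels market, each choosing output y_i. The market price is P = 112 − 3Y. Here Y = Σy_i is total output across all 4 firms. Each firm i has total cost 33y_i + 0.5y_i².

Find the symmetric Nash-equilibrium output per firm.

4.9375

A representative firm's profit is π_i = y_i(112 − 3Y) − 33y_i − 0.5y_i², with Y = y_i + Σ_{j≠i} y_j.
First-order condition: 79 − 7y_i − 3Σ_{j≠i} y_j = 0.
In a symmetric equilibrium every firm chooses the same y, so Σ_{j≠i} y_j = 3y. The condition becomes 79 − 16y = 0, giving y = 79/16 = 4.9375.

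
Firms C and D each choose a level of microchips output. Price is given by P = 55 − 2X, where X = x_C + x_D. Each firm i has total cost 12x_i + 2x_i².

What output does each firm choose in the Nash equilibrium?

Firm C's profit: π = x_C(55 − 2(x_C + x_D)) − 12x_C − 2x_C².
∂π/∂x_C = 43 − 8x_C − 2x_D = 0, so x_C = 5.375 − 0.25x_D.
By symmetry x_D = x_C; substituting into the reaction function, 1.25x_C = 5.375 and x_C = 4.3.

4.3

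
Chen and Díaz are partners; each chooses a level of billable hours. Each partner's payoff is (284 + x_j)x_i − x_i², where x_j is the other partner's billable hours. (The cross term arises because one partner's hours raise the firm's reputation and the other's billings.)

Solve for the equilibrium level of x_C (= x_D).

Chen's payoff is (284 + x_D)x_C − x_C².
∂π/∂x_C = 284 + x_D − 2x_C = 0, so x_C = 142 + 0.5x_D.
The game is symmetric, so in equilibrium x_D = x_C: the reaction function gives 0.5x_C = 142, hence x_C = 284.

284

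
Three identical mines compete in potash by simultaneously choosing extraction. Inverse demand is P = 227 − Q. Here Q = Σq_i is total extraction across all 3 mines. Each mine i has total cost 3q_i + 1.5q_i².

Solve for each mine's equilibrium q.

A representative mine's profit is π_i = q_i(227 − Q) − 3q_i − 1.5q_i², with Q = q_i + Σ_{j≠i} q_j.
First-order condition: 224 − 5q_i − Σ_{j≠i} q_j = 0.
In a symmetric equilibrium every mine chooses the same q, so Σ_{j≠i} q_j = 2q. The condition becomes 224 − 7q = 0, giving q = 224/7 = 32.

32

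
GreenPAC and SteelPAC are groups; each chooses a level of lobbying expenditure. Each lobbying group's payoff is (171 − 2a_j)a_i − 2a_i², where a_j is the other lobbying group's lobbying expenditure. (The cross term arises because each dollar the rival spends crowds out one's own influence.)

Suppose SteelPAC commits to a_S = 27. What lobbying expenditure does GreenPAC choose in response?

GreenPAC's payoff is (171 − 2a_S)a_G − 2a_G².
∂π/∂a_G = 171 − 2a_S − 4a_G = 0, so a_G = 42.75 − 0.5a_S.
At a_S = 27: a_G = 42.75 − 0.5·27 = 29.25.

29.25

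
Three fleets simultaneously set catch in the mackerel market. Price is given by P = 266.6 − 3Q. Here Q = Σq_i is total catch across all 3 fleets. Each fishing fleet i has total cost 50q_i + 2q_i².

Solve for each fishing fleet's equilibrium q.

A representative fishing fleet's profit is π_i = q_i(266.6 − 3Q) − 50q_i − 2q_i², with Q = q_i + Σ_{j≠i} q_j.
First-order condition: 216.6 − 10q_i − 3Σ_{j≠i} q_j = 0.
In a symmetric equilibrium every fishing fleet chooses the same q, so Σ_{j≠i} q_j = 2q. The condition becomes 216.6 − 16q = 0, giving q = 216.6/16 = 13.5375.

13.5375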